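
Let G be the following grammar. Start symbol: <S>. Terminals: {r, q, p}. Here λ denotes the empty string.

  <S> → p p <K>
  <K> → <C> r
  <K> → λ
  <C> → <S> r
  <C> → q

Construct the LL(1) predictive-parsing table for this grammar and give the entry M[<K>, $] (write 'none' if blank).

<K> → λ

FIRST(<S>): from <S>→p p <K> we get {p}. So FIRST(<S>) = {p}.
FIRST(<C>): from <C>→<S> r we get {p}; from <C>→q we get {q}. So FIRST(<C>) = {p, q}.
FIRST(<K>): from <K>→<C> r we get {p, q}; from <K>→λ we get {λ}. So FIRST(<K>) = {λ, p, q}.
FOLLOW(<S>) includes $ since <S> is the start symbol.
FOLLOW(<S>): in <C>→<S> r, <S> is followed by r with FIRST {r}. Thus FOLLOW(<S>) = {$, r}.
FOLLOW(<K>): in <S>→p p <K>, the suffix after <K> is empty, so FOLLOW(<K>) ⊇ FOLLOW(<S>) = {$, r}. Thus FOLLOW(<K>) = {$, r}.
For <K> → <C> r: FIRST(<C> r) = {p, q}, so it goes in M[<K>, t] for t ∈ {p, q}.
For <K> → λ: FIRST(λ) = {λ}, so it goes in M[<K>, t] for t ∈ {}; since λ ∈ FIRST, also for every t ∈ FOLLOW(<K>) = {$, r}.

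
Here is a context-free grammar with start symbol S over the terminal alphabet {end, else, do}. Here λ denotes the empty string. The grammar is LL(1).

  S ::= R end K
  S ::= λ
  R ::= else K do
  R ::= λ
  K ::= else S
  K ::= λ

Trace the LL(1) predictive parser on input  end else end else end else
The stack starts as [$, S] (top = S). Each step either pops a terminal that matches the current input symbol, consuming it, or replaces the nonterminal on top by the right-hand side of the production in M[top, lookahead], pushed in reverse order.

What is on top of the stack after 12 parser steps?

end

step 1: stack=$ S  input=end else end else end else $  — expand S ::= R end K
step 2: stack=$ K end R  input=end else end else end else $  — expand R ::= λ
step 3: stack=$ K end  input=end else end else end else $  — match end
step 4: stack=$ K  input=else end else end else $  — expand K ::= else S
step 5: stack=$ S else  input=else end else end else $  — match else
step 6: stack=$ S  input=end else end else $  — expand S ::= R end K
step 7: stack=$ K end R  input=end else end else $  — expand R ::= λ
step 8: stack=$ K end  input=end else end else $  — match end
step 9: stack=$ K  input=else end else $  — expand K ::= else S
step 10: stack=$ S else  input=else end else $  — match else
step 11: stack=$ S  input=end else $  — expand S ::= R end K
step 12: stack=$ K end R  input=end else $  — expand R ::= λ
Stack after step 12: $ K end (top = end).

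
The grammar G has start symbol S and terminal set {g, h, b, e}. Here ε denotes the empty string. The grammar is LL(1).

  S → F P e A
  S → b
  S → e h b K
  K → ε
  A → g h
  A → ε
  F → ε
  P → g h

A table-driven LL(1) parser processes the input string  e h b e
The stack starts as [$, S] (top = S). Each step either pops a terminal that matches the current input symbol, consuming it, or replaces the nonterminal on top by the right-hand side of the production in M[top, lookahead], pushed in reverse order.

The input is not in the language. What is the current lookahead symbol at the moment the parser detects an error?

     Stack      Input      Action
  1  $ S        e h b e $  expand S → e h b K
  2  $ K b h e  e h b e $  match e
  3  $ K b h    h b e $    match h
  4  $ K b      b e $      match b
  5  $ K        e $        error: M[K, e] is empty

e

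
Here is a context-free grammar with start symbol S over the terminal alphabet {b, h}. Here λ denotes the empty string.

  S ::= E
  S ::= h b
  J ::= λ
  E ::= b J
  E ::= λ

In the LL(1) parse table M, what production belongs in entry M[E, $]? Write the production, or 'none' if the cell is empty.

FIRST(J): from J::=λ we get {λ}. So FIRST(J) = {λ}.
FIRST(E): from E::=b J we get {b}; from E::=λ we get {λ}. So FIRST(E) = {λ, b}.
FIRST(S): from S::=E we get {λ, b}; from S::=h b we get {h}. So FIRST(S) = {λ, b, h}.
FOLLOW(S) includes $ since S is the start symbol.
FOLLOW(S): S appears on no right-hand side. Thus FOLLOW(S) = {$}.
FOLLOW(E): in S::=E, the suffix after E is empty, so FOLLOW(E) ⊇ FOLLOW(S) = {$}. Thus FOLLOW(E) = {$}.
For E ::= b J: FIRST(b J) = {b}, so it goes in M[E, t] for t ∈ {b}.
For E ::= λ: FIRST(λ) = {λ}, so it goes in M[E, t] for t ∈ {}; since λ ∈ FIRST, also for every t ∈ FOLLOW(E) = {$}.

E ::= λ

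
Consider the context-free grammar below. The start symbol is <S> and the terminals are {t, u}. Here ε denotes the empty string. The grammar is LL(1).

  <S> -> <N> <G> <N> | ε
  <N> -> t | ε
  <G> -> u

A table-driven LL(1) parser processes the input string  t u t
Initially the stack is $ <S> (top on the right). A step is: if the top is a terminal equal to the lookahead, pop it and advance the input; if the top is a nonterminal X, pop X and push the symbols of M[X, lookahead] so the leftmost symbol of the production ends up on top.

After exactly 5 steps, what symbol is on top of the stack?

<N>

     Stack          Input    Action
  1  $ <S>          t u t $  expand <S> -> <N> <G> <N>
  2  $ <N> <G> <N>  t u t $  expand <N> -> t
  3  $ <N> <G> t    t u t $  match t
  4  $ <N> <G>      u t $    expand <G> -> u
  5  $ <N> u        u t $    match u
Stack after step 5: $ <N> (top = <N>).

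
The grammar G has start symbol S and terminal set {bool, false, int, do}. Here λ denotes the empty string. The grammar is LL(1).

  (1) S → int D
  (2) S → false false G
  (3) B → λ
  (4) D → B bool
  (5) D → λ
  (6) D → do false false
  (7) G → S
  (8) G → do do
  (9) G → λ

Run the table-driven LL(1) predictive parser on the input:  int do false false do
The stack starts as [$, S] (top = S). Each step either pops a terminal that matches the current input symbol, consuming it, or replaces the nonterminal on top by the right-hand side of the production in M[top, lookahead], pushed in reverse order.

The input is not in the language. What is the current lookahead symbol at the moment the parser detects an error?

do

step 1: stack=$ S  input=int do false false do $  — expand S → int D
step 2: stack=$ D int  input=int do false false do $  — match int
step 3: stack=$ D  input=do false false do $  — expand D → do false false
step 4: stack=$ false false do  input=do false false do $  — match do
step 5: stack=$ false false  input=false false do $  — match false
step 6: stack=$ false  input=false do $  — match false
step 7: stack=$  input=do $  — error: stack empty but input remains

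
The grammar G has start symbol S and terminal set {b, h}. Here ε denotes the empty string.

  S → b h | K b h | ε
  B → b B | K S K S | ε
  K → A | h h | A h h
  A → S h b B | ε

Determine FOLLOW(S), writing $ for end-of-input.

FIRST(S): from S→b h we get {b}; from S→K b h we get {b, h}; from S→ε we get {ε}. So FIRST(S) = {ε, b, h}.
FIRST(A): from A→S h b B we get {b, h}; from A→ε we get {ε}. So FIRST(A) = {ε, b, h}.
FIRST(K): from K→A we get {ε, b, h}; from K→h h we get {h}; from K→A h h we get {b, h}. So FIRST(K) = {ε, b, h}.
FIRST(B): from B→b B we get {b}; from B→K S K S we get {ε, b, h}; from B→ε we get {ε}. So FIRST(B) = {ε, b, h}.
FOLLOW(S) includes $ since S is the start symbol.
FOLLOW(S): in B→K S K S (occurrence 1), S is followed by K S with FIRST {ε, b, h}; in B→K S K S (occurrence 1), the suffix after S is nullable, so FOLLOW(S) ⊇ FOLLOW(B) = {b, h}; in B→K S K S (occurrence 2), the suffix after S is empty, so FOLLOW(S) ⊇ FOLLOW(B) = {b, h}; in A→S h b B, S is followed by h b B with FIRST {h}. Thus FOLLOW(S) = {$, b, h}.
FOLLOW(B): in B→b B, the suffix after B is empty (adds nothing new); in A→S h b B, the suffix after B is empty, so FOLLOW(B) ⊇ FOLLOW(A) = {b, h}. Thus FOLLOW(B) = {b, h}.
FOLLOW(K): in S→K b h, K is followed by b h with FIRST {b}; in B→K S K S (occurrence 1), K is followed by S K S with FIRST {ε, b, h}; in B→K S K S (occurrence 1), the suffix after K is nullable, so FOLLOW(K) ⊇ FOLLOW(B) = {b, h}; in B→K S K S (occurrence 2), K is followed by S with FIRST {ε, b, h}; in B→K S K S (occurrence 2), the suffix after K is nullable, so FOLLOW(K) ⊇ FOLLOW(B) = {b, h}. Thus FOLLOW(K) = {b, h}.
FOLLOW(A): in K→A, the suffix after A is empty, so FOLLOW(A) ⊇ FOLLOW(K) = {b, h}; in K→A h h, A is followed by h h with FIRST {h}. Thus FOLLOW(A) = {b, h}.

{$, b, h}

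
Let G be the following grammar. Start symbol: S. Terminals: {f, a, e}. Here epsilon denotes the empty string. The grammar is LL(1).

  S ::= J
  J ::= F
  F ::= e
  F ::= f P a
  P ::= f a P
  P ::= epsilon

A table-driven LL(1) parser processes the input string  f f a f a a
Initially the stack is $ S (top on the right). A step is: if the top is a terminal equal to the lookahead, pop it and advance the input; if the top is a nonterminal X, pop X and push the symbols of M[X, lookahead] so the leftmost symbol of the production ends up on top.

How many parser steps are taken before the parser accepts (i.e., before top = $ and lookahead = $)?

      Stack      Input          Action
   1  $ S        f f a f a a $  expand S ::= J
   2  $ J        f f a f a a $  expand J ::= F
   3  $ F        f f a f a a $  expand F ::= f P a
   4  $ a P f    f f a f a a $  match f
   5  $ a P      f a f a a $    expand P ::= f a P
   6  $ a P a f  f a f a a $    match f
   7  $ a P a    a f a a $      match a
   8  $ a P      f a a $        expand P ::= f a P
   9  $ a P a f  f a a $        match f
  10  $ a P a    a a $          match a
  11  $ a P      a $            expand P ::= epsilon
  12  $ a        a $            match a
Accept reached after 12 steps.

12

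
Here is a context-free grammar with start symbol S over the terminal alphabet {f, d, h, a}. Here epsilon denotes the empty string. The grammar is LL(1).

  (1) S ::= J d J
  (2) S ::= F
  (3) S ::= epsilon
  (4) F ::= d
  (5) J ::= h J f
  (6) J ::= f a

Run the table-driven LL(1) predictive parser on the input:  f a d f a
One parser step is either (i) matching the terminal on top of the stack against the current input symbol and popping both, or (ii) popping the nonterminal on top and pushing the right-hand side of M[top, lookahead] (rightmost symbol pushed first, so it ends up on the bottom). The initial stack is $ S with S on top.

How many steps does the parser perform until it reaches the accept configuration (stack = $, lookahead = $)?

8

     Stack      Input        Action
  1  $ S        f a d f a $  expand S ::= J d J
  2  $ J d J    f a d f a $  expand J ::= f a
  3  $ J d a f  f a d f a $  match f
  4  $ J d a    a d f a $    match a
  5  $ J d      d f a $      match d
  6  $ J        f a $        expand J ::= f a
  7  $ a f      f a $        match f
  8  $ a        a $          match a
Accept reached after 8 steps.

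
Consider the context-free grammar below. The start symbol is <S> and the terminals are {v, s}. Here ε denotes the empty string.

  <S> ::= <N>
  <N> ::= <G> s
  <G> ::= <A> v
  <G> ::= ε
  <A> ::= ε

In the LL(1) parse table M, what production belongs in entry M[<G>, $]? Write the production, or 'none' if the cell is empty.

none

FIRST(<A>): from <A>::=ε we get {ε}. So FIRST(<A>) = {ε}.
FIRST(<G>): from <G>::=<A> v we get {v}; from <G>::=ε we get {ε}. So FIRST(<G>) = {ε, v}.
FIRST(<N>): from <N>::=<G> s we get {s, v}. So FIRST(<N>) = {s, v}.
FIRST(<S>): from <S>::=<N> we get {s, v}. So FIRST(<S>) = {s, v}.
FOLLOW(<S>) includes $ since <S> is the start symbol.
FOLLOW(<G>): in <N>::=<G> s, <G> is followed by s with FIRST {s}. Thus FOLLOW(<G>) = {s}.
For <G> ::= <A> v: FIRST(<A> v) = {v}, so it goes in M[<G>, t] for t ∈ {v}.
For <G> ::= ε: FIRST(ε) = {ε}, so it goes in M[<G>, t] for t ∈ {}; since ε ∈ FIRST, also for every t ∈ FOLLOW(<G>) = {s}.
None of these place a production in M[<G>, $].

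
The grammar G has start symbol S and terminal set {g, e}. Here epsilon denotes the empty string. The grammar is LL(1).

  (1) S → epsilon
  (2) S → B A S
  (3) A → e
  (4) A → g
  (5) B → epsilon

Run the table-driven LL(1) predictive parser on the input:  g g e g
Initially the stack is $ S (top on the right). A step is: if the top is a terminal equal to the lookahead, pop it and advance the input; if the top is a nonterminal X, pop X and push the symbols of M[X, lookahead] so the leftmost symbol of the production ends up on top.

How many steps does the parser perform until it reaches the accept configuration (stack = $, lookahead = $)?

17

step 1: stack=$ S  input=g g e g $  — expand S → B A S
step 2: stack=$ S A B  input=g g e g $  — expand B → epsilon
step 3: stack=$ S A  input=g g e g $  — expand A → g
step 4: stack=$ S g  input=g g e g $  — match g
step 5: stack=$ S  input=g e g $  — expand S → B A S
step 6: stack=$ S A B  input=g e g $  — expand B → epsilon
step 7: stack=$ S A  input=g e g $  — expand A → g
step 8: stack=$ S g  input=g e g $  — match g
step 9: stack=$ S  input=e g $  — expand S → B A S
step 10: stack=$ S A B  input=e g $  — expand B → epsilon
step 11: stack=$ S A  input=e g $  — expand A → e
step 12: stack=$ S e  input=e g $  — match e
step 13: stack=$ S  input=g $  — expand S → B A S
step 14: stack=$ S A B  input=g $  — expand B → epsilon
step 15: stack=$ S A  input=g $  — expand A → g
step 16: stack=$ S g  input=g $  — match g
step 17: stack=$ S  input=$  — expand S → epsilon
Accept reached after 17 steps.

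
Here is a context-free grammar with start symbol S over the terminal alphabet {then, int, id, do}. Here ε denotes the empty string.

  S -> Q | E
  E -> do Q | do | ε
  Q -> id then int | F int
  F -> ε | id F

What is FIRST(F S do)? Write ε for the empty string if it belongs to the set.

FIRST(E): from E->do Q we get {do}; from E->do we get {do}; from E->ε we get {ε}. So FIRST(E) = {ε, do}.
FIRST(F): from F->ε we get {ε}; from F->id F we get {id}. So FIRST(F) = {ε, id}.
FIRST(Q): from Q->id then int we get {id}; from Q->F int we get {id, int}. So FIRST(Q) = {id, int}.
FIRST(S): from S->Q we get {id, int}; from S->E we get {ε, do}. So FIRST(S) = {ε, do, id, int}.
FIRST(F S do): take FIRST of each symbol in turn, carrying on past any symbol whose FIRST contains ε; result {do, id, int}.

{do, id, int}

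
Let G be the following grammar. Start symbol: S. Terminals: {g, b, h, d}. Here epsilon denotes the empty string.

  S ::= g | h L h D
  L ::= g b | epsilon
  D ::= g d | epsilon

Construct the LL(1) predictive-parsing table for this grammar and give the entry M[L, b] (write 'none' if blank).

FIRST(S) = {g, h}
FIRST(L) = {epsilon, g}
FIRST(D) = {epsilon, g}
FOLLOW(S) includes $ since S is the start symbol.
FOLLOW(L): in S::=h L h D, L is followed by h D with FIRST {h}. Thus FOLLOW(L) = {h}.
For L ::= g b: FIRST(g b) = {g}, so it goes in M[L, t] for t ∈ {g}.
For L ::= epsilon: FIRST(epsilon) = {epsilon}, so it goes in M[L, t] for t ∈ {}; since epsilon ∈ FIRST, also for every t ∈ FOLLOW(L) = {h}.
None of these place a production in M[L, b].

none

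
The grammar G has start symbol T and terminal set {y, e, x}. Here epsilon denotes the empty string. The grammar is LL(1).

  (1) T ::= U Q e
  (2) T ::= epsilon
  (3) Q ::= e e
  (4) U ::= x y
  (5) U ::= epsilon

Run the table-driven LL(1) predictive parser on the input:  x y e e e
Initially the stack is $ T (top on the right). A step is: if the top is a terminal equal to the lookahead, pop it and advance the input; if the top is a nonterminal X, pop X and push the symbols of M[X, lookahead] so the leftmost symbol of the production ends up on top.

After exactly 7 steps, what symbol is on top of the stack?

e

step 1: stack=$ T  input=x y e e e $  — expand T ::= U Q e
step 2: stack=$ e Q U  input=x y e e e $  — expand U ::= x y
step 3: stack=$ e Q y x  input=x y e e e $  — match x
step 4: stack=$ e Q y  input=y e e e $  — match y
step 5: stack=$ e Q  input=e e e $  — expand Q ::= e e
step 6: stack=$ e e e  input=e e e $  — match e
step 7: stack=$ e e  input=e e $  — match e
Stack after step 7: $ e (top = e).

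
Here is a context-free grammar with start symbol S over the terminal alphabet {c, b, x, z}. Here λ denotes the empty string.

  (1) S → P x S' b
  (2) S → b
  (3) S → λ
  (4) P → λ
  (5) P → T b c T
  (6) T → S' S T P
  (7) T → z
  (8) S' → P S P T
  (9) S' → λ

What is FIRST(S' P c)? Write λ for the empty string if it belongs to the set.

{b, c, x, z}

FIRST(S): from S→P x S' b we get {b, x, z}; from S→b we get {b}; from S→λ we get {λ}. So FIRST(S) = {λ, b, x, z}.
FIRST(P): from P→λ we get {λ}; from P→T b c T we get {b, x, z}. So FIRST(P) = {λ, b, x, z}.
FIRST(T): from T→S' S T P we get {b, x, z}; from T→z we get {z}. So FIRST(T) = {b, x, z}.
FIRST(S'): from S'→P S P T we get {b, x, z}; from S'→λ we get {λ}. So FIRST(S') = {λ, b, x, z}.
FIRST(S' P c): take FIRST of each symbol in turn, carrying on past any symbol whose FIRST contains λ; result {b, c, x, z}.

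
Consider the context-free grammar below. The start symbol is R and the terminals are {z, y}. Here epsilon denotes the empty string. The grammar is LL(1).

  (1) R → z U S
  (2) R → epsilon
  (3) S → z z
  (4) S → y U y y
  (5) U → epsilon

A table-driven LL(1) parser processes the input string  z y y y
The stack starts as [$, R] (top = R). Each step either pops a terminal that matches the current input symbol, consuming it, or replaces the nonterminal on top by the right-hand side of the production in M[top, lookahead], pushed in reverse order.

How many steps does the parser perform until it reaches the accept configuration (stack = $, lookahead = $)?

step 1: stack=$ R  input=z y y y $  — expand R → z U S
step 2: stack=$ S U z  input=z y y y $  — match z
step 3: stack=$ S U  input=y y y $  — expand U → epsilon
step 4: stack=$ S  input=y y y $  — expand S → y U y y
step 5: stack=$ y y U y  input=y y y $  — match y
step 6: stack=$ y y U  input=y y $  — expand U → epsilon
step 7: stack=$ y y  input=y y $  — match y
step 8: stack=$ y  input=y $  — match y
Accept reached after 8 steps.

8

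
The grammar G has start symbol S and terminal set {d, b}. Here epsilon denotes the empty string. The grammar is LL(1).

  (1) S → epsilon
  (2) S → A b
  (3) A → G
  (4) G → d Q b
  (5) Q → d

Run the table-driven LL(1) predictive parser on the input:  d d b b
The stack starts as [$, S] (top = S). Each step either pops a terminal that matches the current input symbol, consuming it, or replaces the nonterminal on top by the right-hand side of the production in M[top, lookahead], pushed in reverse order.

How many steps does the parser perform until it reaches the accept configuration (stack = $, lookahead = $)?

step 1: stack=$ S  input=d d b b $  — expand S → A b
step 2: stack=$ b A  input=d d b b $  — expand A → G
step 3: stack=$ b G  input=d d b b $  — expand G → d Q b
step 4: stack=$ b b Q d  input=d d b b $  — match d
step 5: stack=$ b b Q  input=d b b $  — expand Q → d
step 6: stack=$ b b d  input=d b b $  — match d
step 7: stack=$ b b  input=b b $  — match b
step 8: stack=$ b  input=b $  — match b
Accept reached after 8 steps.

8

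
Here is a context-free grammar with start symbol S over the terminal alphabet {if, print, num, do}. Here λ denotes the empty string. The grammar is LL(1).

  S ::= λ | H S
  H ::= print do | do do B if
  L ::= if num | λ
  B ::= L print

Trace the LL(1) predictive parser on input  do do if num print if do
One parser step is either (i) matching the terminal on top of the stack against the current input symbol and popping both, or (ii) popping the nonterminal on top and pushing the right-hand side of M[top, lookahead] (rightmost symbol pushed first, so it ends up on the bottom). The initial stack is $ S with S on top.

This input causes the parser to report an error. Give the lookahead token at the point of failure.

$

      Stack                Input                       Action
   1  $ S                  do do if num print if do $  expand S ::= H S
   2  $ S H                do do if num print if do $  expand H ::= do do B if
   3  $ S if B do do       do do if num print if do $  match do
   4  $ S if B do          do if num print if do $     match do
   5  $ S if B             if num print if do $        expand B ::= L print
   6  $ S if print L       if num print if do $        expand L ::= if num
   7  $ S if print num if  if num print if do $        match if
   8  $ S if print num     num print if do $           match num
   9  $ S if print         print if do $               match print
  10  $ S if               if do $                     match if
  11  $ S                  do $                        expand S ::= H S
  12  $ S H                do $                        expand H ::= do do B if
  13  $ S if B do do       do $                        match do
  14  $ S if B do          $                           error: top is terminal do but lookahead is $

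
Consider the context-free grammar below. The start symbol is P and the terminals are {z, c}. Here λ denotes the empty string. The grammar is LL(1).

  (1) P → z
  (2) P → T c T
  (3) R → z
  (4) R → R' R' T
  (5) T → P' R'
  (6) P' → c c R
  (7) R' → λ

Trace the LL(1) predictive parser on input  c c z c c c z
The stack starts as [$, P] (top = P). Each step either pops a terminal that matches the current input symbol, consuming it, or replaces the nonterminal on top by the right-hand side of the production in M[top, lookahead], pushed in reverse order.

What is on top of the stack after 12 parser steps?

c

      Stack           Input            Action
   1  $ P             c c z c c c z $  expand P → T c T
   2  $ T c T         c c z c c c z $  expand T → P' R'
   3  $ T c R' P'     c c z c c c z $  expand P' → c c R
   4  $ T c R' R c c  c c z c c c z $  match c
   5  $ T c R' R c    c z c c c z $    match c
   6  $ T c R' R      z c c c z $      expand R → z
   7  $ T c R' z      z c c c z $      match z
   8  $ T c R'        c c c z $        expand R' → λ
   9  $ T c           c c c z $        match c
  10  $ T             c c z $          expand T → P' R'
  11  $ R' P'         c c z $          expand P' → c c R
  12  $ R' R c c      c c z $          match c
Stack after step 12: $ R' R c (top = c).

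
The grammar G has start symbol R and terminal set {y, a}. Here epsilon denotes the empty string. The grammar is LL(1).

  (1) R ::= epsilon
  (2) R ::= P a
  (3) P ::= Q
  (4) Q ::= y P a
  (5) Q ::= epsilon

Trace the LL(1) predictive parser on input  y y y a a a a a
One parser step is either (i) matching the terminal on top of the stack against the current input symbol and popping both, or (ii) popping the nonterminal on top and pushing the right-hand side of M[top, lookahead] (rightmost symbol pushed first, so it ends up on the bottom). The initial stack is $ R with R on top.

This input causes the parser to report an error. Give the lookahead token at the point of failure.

step 1: stack=$ R  input=y y y a a a a a $  — expand R ::= P a
step 2: stack=$ a P  input=y y y a a a a a $  — expand P ::= Q
step 3: stack=$ a Q  input=y y y a a a a a $  — expand Q ::= y P a
step 4: stack=$ a a P y  input=y y y a a a a a $  — match y
step 5: stack=$ a a P  input=y y a a a a a $  — expand P ::= Q
step 6: stack=$ a a Q  input=y y a a a a a $  — expand Q ::= y P a
step 7: stack=$ a a a P y  input=y y a a a a a $  — match y
step 8: stack=$ a a a P  input=y a a a a a $  — expand P ::= Q
step 9: stack=$ a a a Q  input=y a a a a a $  — expand Q ::= y P a
step 10: stack=$ a a a a P y  input=y a a a a a $  — match y
step 11: stack=$ a a a a P  input=a a a a a $  — expand P ::= Q
step 12: stack=$ a a a a Q  input=a a a a a $  — expand Q ::= epsilon
step 13: stack=$ a a a a  input=a a a a a $  — match a
step 14: stack=$ a a a  input=a a a a $  — match a
step 15: stack=$ a a  input=a a a $  — match a
step 16: stack=$ a  input=a a $  — match a
step 17: stack=$  input=a $  — error: stack empty but input remains

a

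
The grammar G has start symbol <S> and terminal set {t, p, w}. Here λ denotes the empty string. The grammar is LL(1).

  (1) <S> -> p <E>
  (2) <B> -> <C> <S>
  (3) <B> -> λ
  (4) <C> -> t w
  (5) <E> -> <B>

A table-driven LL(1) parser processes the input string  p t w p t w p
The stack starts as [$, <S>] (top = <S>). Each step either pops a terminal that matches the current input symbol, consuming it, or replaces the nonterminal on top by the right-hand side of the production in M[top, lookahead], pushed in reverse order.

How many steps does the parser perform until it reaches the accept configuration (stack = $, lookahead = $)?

18

step 1: stack=$ <S>  input=p t w p t w p $  — expand <S> -> p <E>
step 2: stack=$ <E> p  input=p t w p t w p $  — match p
step 3: stack=$ <E>  input=t w p t w p $  — expand <E> -> <B>
step 4: stack=$ <B>  input=t w p t w p $  — expand <B> -> <C> <S>
step 5: stack=$ <S> <C>  input=t w p t w p $  — expand <C> -> t w
step 6: stack=$ <S> w t  input=t w p t w p $  — match t
step 7: stack=$ <S> w  input=w p t w p $  — match w
step 8: stack=$ <S>  input=p t w p $  — expand <S> -> p <E>
step 9: stack=$ <E> p  input=p t w p $  — match p
step 10: stack=$ <E>  input=t w p $  — expand <E> -> <B>
step 11: stack=$ <B>  input=t w p $  — expand <B> -> <C> <S>
step 12: stack=$ <S> <C>  input=t w p $  — expand <C> -> t w
step 13: stack=$ <S> w t  input=t w p $  — match t
step 14: stack=$ <S> w  input=w p $  — match w
step 15: stack=$ <S>  input=p $  — expand <S> -> p <E>
step 16: stack=$ <E> p  input=p $  — match p
step 17: stack=$ <E>  input=$  — expand <E> -> <B>
step 18: stack=$ <B>  input=$  — expand <B> -> λ
Accept reached after 18 steps.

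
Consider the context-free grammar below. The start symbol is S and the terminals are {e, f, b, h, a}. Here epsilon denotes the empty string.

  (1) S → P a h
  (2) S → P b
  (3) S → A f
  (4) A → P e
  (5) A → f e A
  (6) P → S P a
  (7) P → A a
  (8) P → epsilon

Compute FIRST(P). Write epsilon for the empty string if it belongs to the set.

{epsilon, a, b, e, f}

FIRST(S): from S→P a h we get {a, b, e, f}; from S→P b we get {a, b, e, f}; from S→A f we get {a, b, e, f}. So FIRST(S) = {a, b, e, f}.
FIRST(A): from A→P e we get {a, b, e, f}; from A→f e A we get {f}. So FIRST(A) = {a, b, e, f}.
FIRST(P): from P→S P a we get {a, b, e, f}; from P→A a we get {a, b, e, f}; from P→epsilon we get {epsilon}. So FIRST(P) = {epsilon, a, b, e, f}.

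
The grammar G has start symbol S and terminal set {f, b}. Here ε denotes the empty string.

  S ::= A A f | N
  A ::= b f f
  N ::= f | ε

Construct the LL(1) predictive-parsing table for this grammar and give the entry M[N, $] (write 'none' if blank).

N ::= ε

FIRST(A) = {b}
FIRST(N) = {ε, f}
FIRST(S) = {ε, b, f}  (via A A f, N)
FOLLOW(S) includes $ since S is the start symbol.
FOLLOW(S): S appears on no right-hand side. Thus FOLLOW(S) = {$}.
FOLLOW(N): in S::=N, the suffix after N is empty, so FOLLOW(N) ⊇ FOLLOW(S) = {$}. Thus FOLLOW(N) = {$}.
For N ::= f: FIRST(f) = {f}, so it goes in M[N, t] for t ∈ {f}.
For N ::= ε: FIRST(ε) = {ε}, so it goes in M[N, t] for t ∈ {}; since ε ∈ FIRST, also for every t ∈ FOLLOW(N) = {$}.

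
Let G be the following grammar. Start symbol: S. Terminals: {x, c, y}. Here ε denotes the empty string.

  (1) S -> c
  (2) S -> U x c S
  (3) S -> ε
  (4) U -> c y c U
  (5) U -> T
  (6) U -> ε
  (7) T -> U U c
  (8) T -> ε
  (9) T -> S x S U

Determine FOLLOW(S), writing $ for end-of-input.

FIRST(S): from S->c we get {c}; from S->U x c S we get {c, x}; from S->ε we get {ε}. So FIRST(S) = {ε, c, x}.
FIRST(U): from U->c y c U we get {c}; from U->T we get {ε, c, x}; from U->ε we get {ε}. So FIRST(U) = {ε, c, x}.
FIRST(T): from T->U U c we get {c, x}; from T->ε we get {ε}; from T->S x S U we get {c, x}. So FIRST(T) = {ε, c, x}.
FOLLOW(S) includes $ since S is the start symbol.
FOLLOW(S): in S->U x c S, the suffix after S is empty (adds nothing new); in T->S x S U (occurrence 1), S is followed by x S U with FIRST {x}; in T->S x S U (occurrence 2), S is followed by U with FIRST {ε, c, x}; in T->S x S U (occurrence 2), the suffix after S is nullable, so FOLLOW(S) ⊇ FOLLOW(T) = {c, x}. Thus FOLLOW(S) = {$, c, x}.
FOLLOW(U): in S->U x c S, U is followed by x c S with FIRST {x}; in U->c y c U, the suffix after U is empty (adds nothing new); in T->U U c (occurrence 1), U is followed by U c with FIRST {c, x}; in T->U U c (occurrence 2), U is followed by c with FIRST {c}; in T->S x S U, the suffix after U is empty, so FOLLOW(U) ⊇ FOLLOW(T) = {c, x}. Thus FOLLOW(U) = {c, x}.
FOLLOW(T): in U->T, the suffix after T is empty, so FOLLOW(T) ⊇ FOLLOW(U) = {c, x}. Thus FOLLOW(T) = {c, x}.

{$, c, x}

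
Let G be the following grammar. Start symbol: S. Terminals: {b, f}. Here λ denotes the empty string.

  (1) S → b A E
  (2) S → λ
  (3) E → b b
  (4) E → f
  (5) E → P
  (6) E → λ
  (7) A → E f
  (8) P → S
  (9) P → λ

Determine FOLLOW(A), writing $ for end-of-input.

{$, b, f}

FIRST(S): from S→b A E we get {b}; from S→λ we get {λ}. So FIRST(S) = {λ, b}.
FIRST(P): from P→S we get {λ, b}; from P→λ we get {λ}. So FIRST(P) = {λ, b}.
FIRST(E): from E→b b we get {b}; from E→f we get {f}; from E→P we get {λ, b}; from E→λ we get {λ}. So FIRST(E) = {λ, b, f}.
FIRST(A): from A→E f we get {b, f}. So FIRST(A) = {b, f}.
FOLLOW(S) includes $ since S is the start symbol.
FOLLOW(S): in P→S, the suffix after S is empty, so FOLLOW(S) ⊇ FOLLOW(P) = {$, f}. Thus FOLLOW(S) = {$, f}.
FOLLOW(E): in S→b A E, the suffix after E is empty, so FOLLOW(E) ⊇ FOLLOW(S) = {$, f}; in A→E f, E is followed by f with FIRST {f}. Thus FOLLOW(E) = {$, f}.
FOLLOW(A): in S→b A E, A is followed by E with FIRST {λ, b, f}; in S→b A E, the suffix after A is nullable, so FOLLOW(A) ⊇ FOLLOW(S) = {$, f}. Thus FOLLOW(A) = {$, b, f}.
FOLLOW(P): in E→P, the suffix after P is empty, so FOLLOW(P) ⊇ FOLLOW(E) = {$, f}. Thus FOLLOW(P) = {$, f}.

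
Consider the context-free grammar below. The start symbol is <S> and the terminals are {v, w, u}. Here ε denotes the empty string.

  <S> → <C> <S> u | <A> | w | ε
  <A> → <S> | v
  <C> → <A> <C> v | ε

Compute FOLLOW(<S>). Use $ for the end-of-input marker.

{$, u, v, w}

FIRST(<S>) = {ε, u, v, w}  (via <C> <S> u, <A>)
FIRST(<A>) = {ε, u, v, w}  (via <S>)
FIRST(<C>) = {ε, u, v, w}  (via <A> <C> v)
FOLLOW(<S>) includes $ since <S> is the start symbol.
FOLLOW(<C>): in <S>→<C> <S> u, <C> is followed by <S> u with FIRST {u, v, w}; in <C>→<A> <C> v, <C> is followed by v with FIRST {v}. Thus FOLLOW(<C>) = {u, v, w}.
FOLLOW(<S>): in <S>→<C> <S> u, <S> is followed by u with FIRST {u}; in <A>→<S>, the suffix after <S> is empty, so FOLLOW(<S>) ⊇ FOLLOW(<A>) = {$, u, v, w}. Thus FOLLOW(<S>) = {$, u, v, w}.
FOLLOW(<A>): in <S>→<A>, the suffix after <A> is empty, so FOLLOW(<A>) ⊇ FOLLOW(<S>) = {$, u, v, w}; in <C>→<A> <C> v, <A> is followed by <C> v with FIRST {u, v, w}. Thus FOLLOW(<A>) = {$, u, v, w}.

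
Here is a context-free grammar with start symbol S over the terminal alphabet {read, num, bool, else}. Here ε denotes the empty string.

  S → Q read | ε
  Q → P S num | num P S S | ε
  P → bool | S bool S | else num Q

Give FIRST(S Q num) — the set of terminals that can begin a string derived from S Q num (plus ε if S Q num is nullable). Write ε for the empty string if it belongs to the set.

{bool, else, num, read}

FIRST(S): from S→Q read we get {bool, else, num, read}; from S→ε we get {ε}. So FIRST(S) = {ε, bool, else, num, read}.
FIRST(P): from P→bool we get {bool}; from P→S bool S we get {bool, else, num, read}; from P→else num Q we get {else}. So FIRST(P) = {bool, else, num, read}.
FIRST(Q): from Q→P S num we get {bool, else, num, read}; from Q→num P S S we get {num}; from Q→ε we get {ε}. So FIRST(Q) = {ε, bool, else, num, read}.
FIRST(S Q num): take FIRST of each symbol in turn, carrying on past any symbol whose FIRST contains ε; result {bool, else, num, read}.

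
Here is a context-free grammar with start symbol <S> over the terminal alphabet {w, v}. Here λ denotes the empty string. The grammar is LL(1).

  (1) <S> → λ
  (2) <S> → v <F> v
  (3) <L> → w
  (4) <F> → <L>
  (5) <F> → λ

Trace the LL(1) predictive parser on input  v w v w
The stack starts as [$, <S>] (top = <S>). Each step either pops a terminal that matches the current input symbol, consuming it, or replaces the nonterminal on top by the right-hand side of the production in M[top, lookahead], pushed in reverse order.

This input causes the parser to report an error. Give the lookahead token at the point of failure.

step 1: stack=$ <S>  input=v w v w $  — expand <S> → v <F> v
step 2: stack=$ v <F> v  input=v w v w $  — match v
step 3: stack=$ v <F>  input=w v w $  — expand <F> → <L>
step 4: stack=$ v <L>  input=w v w $  — expand <L> → w
step 5: stack=$ v w  input=w v w $  — match w
step 6: stack=$ v  input=v w $  — match v
step 7: stack=$  input=w $  — error: stack empty but input remains

w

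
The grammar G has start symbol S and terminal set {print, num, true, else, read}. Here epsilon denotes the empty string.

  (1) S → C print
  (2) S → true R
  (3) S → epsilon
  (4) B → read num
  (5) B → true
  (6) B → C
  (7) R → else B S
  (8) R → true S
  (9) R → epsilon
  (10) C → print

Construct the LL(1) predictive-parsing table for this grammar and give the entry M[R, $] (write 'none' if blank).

R → epsilon

FIRST(R): from R→else B S we get {else}; from R→true S we get {true}; from R→epsilon we get {epsilon}. So FIRST(R) = {epsilon, else, true}.
FIRST(C): from C→print we get {print}. So FIRST(C) = {print}.
FIRST(S): from S→C print we get {print}; from S→true R we get {true}; from S→epsilon we get {epsilon}. So FIRST(S) = {epsilon, print, true}.
FIRST(B): from B→read num we get {read}; from B→true we get {true}; from B→C we get {print}. So FIRST(B) = {print, read, true}.
FOLLOW(S) includes $ since S is the start symbol.
FOLLOW(S): in R→else B S, the suffix after S is empty, so FOLLOW(S) ⊇ FOLLOW(R) = {$}; in R→true S, the suffix after S is empty, so FOLLOW(S) ⊇ FOLLOW(R) = {$}. Thus FOLLOW(S) = {$}.
FOLLOW(R): in S→true R, the suffix after R is empty, so FOLLOW(R) ⊇ FOLLOW(S) = {$}. Thus FOLLOW(R) = {$}.
For R → else B S: FIRST(else B S) = {else}, so it goes in M[R, t] for t ∈ {else}.
For R → true S: FIRST(true S) = {true}, so it goes in M[R, t] for t ∈ {true}.
For R → epsilon: FIRST(epsilon) = {epsilon}, so it goes in M[R, t] for t ∈ {}; since epsilon ∈ FIRST, also for every t ∈ FOLLOW(R) = {$}.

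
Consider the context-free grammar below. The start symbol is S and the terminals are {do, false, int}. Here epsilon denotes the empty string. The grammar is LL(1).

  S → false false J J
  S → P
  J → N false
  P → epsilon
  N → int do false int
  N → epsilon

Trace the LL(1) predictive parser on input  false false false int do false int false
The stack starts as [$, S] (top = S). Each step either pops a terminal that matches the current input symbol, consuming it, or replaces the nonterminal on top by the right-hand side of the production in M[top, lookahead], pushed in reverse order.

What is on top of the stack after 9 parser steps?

     Stack                     Input                                       Action
  1  $ S                       false false false int do false int false $  expand S → false false J J
  2  $ J J false false         false false false int do false int false $  match false
  3  $ J J false               false false int do false int false $        match false
  4  $ J J                     false int do false int false $              expand J → N false
  5  $ J false N               false int do false int false $              expand N → epsilon
  6  $ J false                 false int do false int false $              match false
  7  $ J                       int do false int false $                    expand J → N false
  8  $ false N                 int do false int false $                    expand N → int do false int
  9  $ false int false do int  int do false int false $                    match int
Stack after step 9: $ false int false do (top = do).

do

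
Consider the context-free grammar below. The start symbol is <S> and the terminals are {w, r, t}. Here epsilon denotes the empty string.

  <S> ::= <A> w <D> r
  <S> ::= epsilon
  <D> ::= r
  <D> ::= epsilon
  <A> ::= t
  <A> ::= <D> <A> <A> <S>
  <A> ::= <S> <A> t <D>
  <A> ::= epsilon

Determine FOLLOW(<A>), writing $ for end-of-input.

{r, t, w}

FIRST(<D>): from <D>::=r we get {r}; from <D>::=epsilon we get {epsilon}. So FIRST(<D>) = {epsilon, r}.
FIRST(<S>): from <S>::=<A> w <D> r we get {r, t, w}; from <S>::=epsilon we get {epsilon}. So FIRST(<S>) = {epsilon, r, t, w}.
FIRST(<A>): from <A>::=t we get {t}; from <A>::=<D> <A> <A> <S> we get {epsilon, r, t, w}; from <A>::=<S> <A> t <D> we get {r, t, w}; from <A>::=epsilon we get {epsilon}. So FIRST(<A>) = {epsilon, r, t, w}.
FOLLOW(<S>) includes $ since <S> is the start symbol.
FOLLOW(<A>): in <S>::=<A> w <D> r, <A> is followed by w <D> r with FIRST {w}; in <A>::=<D> <A> <A> <S> (occurrence 1), <A> is followed by <A> <S> with FIRST {epsilon, r, t, w}; in <A>::=<D> <A> <A> <S> (occurrence 1), the suffix after <A> is nullable (adds nothing new); in <A>::=<D> <A> <A> <S> (occurrence 2), <A> is followed by <S> with FIRST {epsilon, r, t, w}; in <A>::=<D> <A> <A> <S> (occurrence 2), the suffix after <A> is nullable (adds nothing new); in <A>::=<S> <A> t <D>, <A> is followed by t <D> with FIRST {t}. Thus FOLLOW(<A>) = {r, t, w}.
FOLLOW(<S>): in <A>::=<D> <A> <A> <S>, the suffix after <S> is empty, so FOLLOW(<S>) ⊇ FOLLOW(<A>) = {r, t, w}; in <A>::=<S> <A> t <D>, <S> is followed by <A> t <D> with FIRST {r, t, w}. Thus FOLLOW(<S>) = {$, r, t, w}.
FOLLOW(<D>): in <S>::=<A> w <D> r, <D> is followed by r with FIRST {r}; in <A>::=<D> <A> <A> <S>, <D> is followed by <A> <A> <S> with FIRST {epsilon, r, t, w}; in <A>::=<D> <A> <A> <S>, the suffix after <D> is nullable, so FOLLOW(<D>) ⊇ FOLLOW(<A>) = {r, t, w}; in <A>::=<S> <A> t <D>, the suffix after <D> is empty, so FOLLOW(<D>) ⊇ FOLLOW(<A>) = {r, t, w}. Thus FOLLOW(<D>) = {r, t, w}.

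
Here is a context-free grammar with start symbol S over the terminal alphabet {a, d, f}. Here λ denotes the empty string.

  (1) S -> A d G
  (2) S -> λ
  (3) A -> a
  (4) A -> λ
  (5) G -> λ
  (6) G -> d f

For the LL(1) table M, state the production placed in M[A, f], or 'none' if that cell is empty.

FIRST(A): from A->a we get {a}; from A->λ we get {λ}. So FIRST(A) = {λ, a}.
FIRST(G): from G->λ we get {λ}; from G->d f we get {d}. So FIRST(G) = {λ, d}.
FIRST(S): from S->A d G we get {a, d}; from S->λ we get {λ}. So FIRST(S) = {λ, a, d}.
FOLLOW(S) includes $ since S is the start symbol.
FOLLOW(A): in S->A d G, A is followed by d G with FIRST {d}. Thus FOLLOW(A) = {d}.
For A -> a: FIRST(a) = {a}, so it goes in M[A, t] for t ∈ {a}.
For A -> λ: FIRST(λ) = {λ}, so it goes in M[A, t] for t ∈ {}; since λ ∈ FIRST, also for every t ∈ FOLLOW(A) = {d}.
None of these place a production in M[A, f].

none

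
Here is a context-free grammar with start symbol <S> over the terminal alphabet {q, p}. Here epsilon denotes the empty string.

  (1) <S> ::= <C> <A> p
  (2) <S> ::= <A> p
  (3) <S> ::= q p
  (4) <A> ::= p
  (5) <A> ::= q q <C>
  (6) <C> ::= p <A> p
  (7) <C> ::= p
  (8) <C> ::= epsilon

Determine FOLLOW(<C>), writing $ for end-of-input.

{p, q}

FIRST(<A>): from <A>::=p we get {p}; from <A>::=q q <C> we get {q}. So FIRST(<A>) = {p, q}.
FIRST(<C>): from <C>::=p <A> p we get {p}; from <C>::=p we get {p}; from <C>::=epsilon we get {epsilon}. So FIRST(<C>) = {epsilon, p}.
FIRST(<S>): from <S>::=<C> <A> p we get {p, q}; from <S>::=<A> p we get {p, q}; from <S>::=q p we get {q}. So FIRST(<S>) = {p, q}.
FOLLOW(<S>) includes $ since <S> is the start symbol.
FOLLOW(<S>): <S> appears on no right-hand side. Thus FOLLOW(<S>) = {$}.
FOLLOW(<A>): in <S>::=<C> <A> p, <A> is followed by p with FIRST {p}; in <S>::=<A> p, <A> is followed by p with FIRST {p}; in <C>::=p <A> p, <A> is followed by p with FIRST {p}. Thus FOLLOW(<A>) = {p}.
FOLLOW(<C>): in <S>::=<C> <A> p, <C> is followed by <A> p with FIRST {p, q}; in <A>::=q q <C>, the suffix after <C> is empty, so FOLLOW(<C>) ⊇ FOLLOW(<A>) = {p}. Thus FOLLOW(<C>) = {p, q}.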